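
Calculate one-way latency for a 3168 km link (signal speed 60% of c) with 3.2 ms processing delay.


Speed = 0.6 * 3e5 km/s = 180000 km/s
Propagation delay = 3168 / 180000 = 0.0176 s = 17.6 ms
Processing delay = 3.2 ms
Total one-way latency = 20.8 ms


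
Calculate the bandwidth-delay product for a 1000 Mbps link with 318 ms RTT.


BDP = bandwidth * RTT
= 1000 Mbps * 318 ms
= 1000 * 1e6 * 318 / 1000 bits
= 318000000 bits
= 39750000 bytes
= 38818.3594 KB
BDP = 318000000 bits (39750000 bytes)


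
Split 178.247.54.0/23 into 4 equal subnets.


New prefix = 23 + 2 = 25
Each subnet has 128 addresses
  178.247.54.0/25
  178.247.54.128/25
  178.247.55.0/25
  178.247.55.128/25
Subnets: 178.247.54.0/25, 178.247.54.128/25, 178.247.55.0/25, 178.247.55.128/25


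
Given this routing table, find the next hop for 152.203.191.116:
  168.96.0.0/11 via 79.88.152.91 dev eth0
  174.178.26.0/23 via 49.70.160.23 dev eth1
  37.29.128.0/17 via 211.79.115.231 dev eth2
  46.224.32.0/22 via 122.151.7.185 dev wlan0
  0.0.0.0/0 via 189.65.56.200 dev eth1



Longest prefix match for 152.203.191.116:
  /11 168.96.0.0: no
  /23 174.178.26.0: no
  /17 37.29.128.0: no
  /22 46.224.32.0: no
  /0 0.0.0.0: MATCH
Selected: next-hop 189.65.56.200 via eth1 (matched /0)


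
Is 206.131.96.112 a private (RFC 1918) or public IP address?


RFC 1918 private ranges:
  10.0.0.0/8 (10.0.0.0 - 10.255.255.255)
  172.16.0.0/12 (172.16.0.0 - 172.31.255.255)
  192.168.0.0/16 (192.168.0.0 - 192.168.255.255)
Public (not in any RFC 1918 range)


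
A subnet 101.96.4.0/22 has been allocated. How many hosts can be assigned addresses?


Host bits = 32 - 22 = 10
Total addresses = 2^10 = 1024
Usable = total - 2 (network and broadcast)
Usable hosts: 1022


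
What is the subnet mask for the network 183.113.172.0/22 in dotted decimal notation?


/22 means 22 network bits, 10 host bits
Binary: 11111111111111111111110000000000
Mask: 255.255.252.0


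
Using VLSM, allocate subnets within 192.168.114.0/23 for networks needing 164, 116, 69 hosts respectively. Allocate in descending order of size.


164 hosts -> /24 (254 usable): 192.168.114.0/24
116 hosts -> /25 (126 usable): 192.168.115.0/25
69 hosts -> /25 (126 usable): 192.168.115.128/25
Allocation: 192.168.114.0/24 (164 hosts, 254 usable); 192.168.115.0/25 (116 hosts, 126 usable); 192.168.115.128/25 (69 hosts, 126 usable)


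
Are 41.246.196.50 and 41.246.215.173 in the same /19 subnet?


Mask: 255.255.224.0
41.246.196.50 AND mask = 41.246.192.0
41.246.215.173 AND mask = 41.246.192.0
Yes, same subnet (41.246.192.0)


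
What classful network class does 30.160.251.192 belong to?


First octet: 30
Binary: 00011110
0xxxxxxx -> Class A (1-126)
Class A, default mask 255.0.0.0 (/8)


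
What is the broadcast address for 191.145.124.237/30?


Network: 191.145.124.236/30
Host bits = 2
Set all host bits to 1:
Broadcast: 191.145.124.239


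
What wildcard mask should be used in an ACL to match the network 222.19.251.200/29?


Subnet mask: 255.255.255.248
Wildcard = 255.255.255.255 - subnet mask
255 - 255 = 0
255 - 255 = 0
255 - 255 = 0
255 - 248 = 7
Wildcard: 0.0.0.7


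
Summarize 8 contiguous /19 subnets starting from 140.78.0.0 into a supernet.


Original prefix: /19
Number of subnets: 8 = 2^3
New prefix = 19 - 3 = 16
Supernet: 140.78.0.0/16


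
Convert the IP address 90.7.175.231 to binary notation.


90 = 01011010
7 = 00000111
175 = 10101111
231 = 11100111
Binary: 01011010.00000111.10101111.11100111


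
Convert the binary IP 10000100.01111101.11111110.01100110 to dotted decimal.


10000100 = 132
01111101 = 125
11111110 = 254
01100110 = 102
IP: 132.125.254.102


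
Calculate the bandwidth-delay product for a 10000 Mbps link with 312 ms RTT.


BDP = bandwidth * RTT
= 10000 Mbps * 312 ms
= 10000 * 1e6 * 312 / 1000 bits
= 3120000000 bits
= 390000000 bytes
= 380859.375 KB
BDP = 3120000000 bits (390000000 bytes)


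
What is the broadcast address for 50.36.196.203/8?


Network: 50.0.0.0/8
Host bits = 24
Set all host bits to 1:
Broadcast: 50.255.255.255


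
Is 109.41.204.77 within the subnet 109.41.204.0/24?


Subnet network: 109.41.204.0
Test IP AND mask: 109.41.204.0
Yes, 109.41.204.77 is in 109.41.204.0/24


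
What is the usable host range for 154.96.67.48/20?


Network: 154.96.64.0
Broadcast: 154.96.79.255
First usable = network + 1
Last usable = broadcast - 1
Range: 154.96.64.1 to 154.96.79.254


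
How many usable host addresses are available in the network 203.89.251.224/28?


Host bits = 32 - 28 = 4
Total addresses = 2^4 = 16
Usable = total - 2 (network and broadcast)
Usable hosts: 14


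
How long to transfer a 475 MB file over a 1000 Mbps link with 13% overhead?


Effective throughput = 1000 * (1 - 13/100) = 870 Mbps
File size in Mb = 475 * 8 = 3800 Mb
Time = 3800 / 870
Time = 4.3678 seconds


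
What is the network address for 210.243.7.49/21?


IP:   11010010.11110011.00000111.00110001
Mask: 11111111.11111111.11111000.00000000
AND operation:
Net:  11010010.11110011.00000000.00000000
Network: 210.243.0.0/21


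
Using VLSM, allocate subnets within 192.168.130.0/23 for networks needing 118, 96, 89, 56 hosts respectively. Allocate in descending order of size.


118 hosts -> /25 (126 usable): 192.168.130.0/25
96 hosts -> /25 (126 usable): 192.168.130.128/25
89 hosts -> /25 (126 usable): 192.168.131.0/25
56 hosts -> /26 (62 usable): 192.168.131.128/26
Allocation: 192.168.130.0/25 (118 hosts, 126 usable); 192.168.130.128/25 (96 hosts, 126 usable); 192.168.131.0/25 (89 hosts, 126 usable); 192.168.131.128/26 (56 hosts, 62 usable)


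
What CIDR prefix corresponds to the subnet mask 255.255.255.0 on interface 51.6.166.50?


Binary: 11111111.11111111.11111111.00000000
Count leading 1s
Prefix: /24


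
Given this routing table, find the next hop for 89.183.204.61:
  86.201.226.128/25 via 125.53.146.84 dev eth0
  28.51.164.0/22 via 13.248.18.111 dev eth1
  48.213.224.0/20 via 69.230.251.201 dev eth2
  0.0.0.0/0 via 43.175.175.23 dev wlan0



Longest prefix match for 89.183.204.61:
  /25 86.201.226.128: no
  /22 28.51.164.0: no
  /20 48.213.224.0: no
  /0 0.0.0.0: MATCH
Selected: next-hop 43.175.175.23 via wlan0 (matched /0)


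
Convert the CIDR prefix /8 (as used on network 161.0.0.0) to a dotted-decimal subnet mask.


/8 means 8 network bits, 24 host bits
Binary: 11111111000000000000000000000000
Mask: 255.0.0.0


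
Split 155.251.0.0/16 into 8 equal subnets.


New prefix = 16 + 3 = 19
Each subnet has 8192 addresses
  155.251.0.0/19
  155.251.32.0/19
  155.251.64.0/19
  155.251.96.0/19
  155.251.128.0/19
  155.251.160.0/19
  155.251.192.0/19
  155.251.224.0/19
Subnets: 155.251.0.0/19, 155.251.32.0/19, 155.251.64.0/19, 155.251.96.0/19, 155.251.128.0/19, 155.251.160.0/19, 155.251.192.0/19, 155.251.224.0/19


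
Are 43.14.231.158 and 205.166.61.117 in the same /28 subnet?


Mask: 255.255.255.240
43.14.231.158 AND mask = 43.14.231.144
205.166.61.117 AND mask = 205.166.61.112
No, different subnets (43.14.231.144 vs 205.166.61.112)


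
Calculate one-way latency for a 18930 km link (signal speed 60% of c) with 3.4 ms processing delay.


Speed = 0.6 * 3e5 km/s = 180000 km/s
Propagation delay = 18930 / 180000 = 0.1052 s = 105.1667 ms
Processing delay = 3.4 ms
Total one-way latency = 108.5667 ms


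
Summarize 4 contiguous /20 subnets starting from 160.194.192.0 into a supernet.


Original prefix: /20
Number of subnets: 4 = 2^2
New prefix = 20 - 2 = 18
Supernet: 160.194.192.0/18


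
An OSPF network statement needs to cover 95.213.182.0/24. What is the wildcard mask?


Subnet mask: 255.255.255.0
Wildcard = 255.255.255.255 - subnet mask
255 - 255 = 0
255 - 255 = 0
255 - 255 = 0
255 - 0 = 255
Wildcard: 0.0.0.255


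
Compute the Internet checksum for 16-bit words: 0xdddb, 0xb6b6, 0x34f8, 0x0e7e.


Sum all words (with carry folding):
+ 0xdddb = 0xdddb
+ 0xb6b6 = 0x9492
+ 0x34f8 = 0xc98a
+ 0x0e7e = 0xd808
One's complement: ~0xd808
Checksum = 0x27f7


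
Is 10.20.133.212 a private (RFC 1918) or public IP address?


RFC 1918 private ranges:
  10.0.0.0/8 (10.0.0.0 - 10.255.255.255)
  172.16.0.0/12 (172.16.0.0 - 172.31.255.255)
  192.168.0.0/16 (192.168.0.0 - 192.168.255.255)
Private (in 10.0.0.0/8)


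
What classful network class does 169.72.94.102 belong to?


First octet: 169
Binary: 10101001
10xxxxxx -> Class B (128-191)
Class B, default mask 255.255.0.0 (/16)


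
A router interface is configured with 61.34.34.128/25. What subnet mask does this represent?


/25 means 25 network bits, 7 host bits
Binary: 11111111111111111111111110000000
Mask: 255.255.255.128


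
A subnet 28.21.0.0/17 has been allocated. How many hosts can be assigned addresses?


Host bits = 32 - 17 = 15
Total addresses = 2^15 = 32768
Usable = total - 2 (network and broadcast)
Usable hosts: 32766


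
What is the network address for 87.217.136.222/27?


IP:   01010111.11011001.10001000.11011110
Mask: 11111111.11111111.11111111.11100000
AND operation:
Net:  01010111.11011001.10001000.11000000
Network: 87.217.136.192/27


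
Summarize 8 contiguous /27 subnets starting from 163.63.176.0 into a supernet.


Original prefix: /27
Number of subnets: 8 = 2^3
New prefix = 27 - 3 = 24
Supernet: 163.63.176.0/24


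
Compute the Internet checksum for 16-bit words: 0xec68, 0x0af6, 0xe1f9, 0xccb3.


Sum all words (with carry folding):
+ 0xec68 = 0xec68
+ 0x0af6 = 0xf75e
+ 0xe1f9 = 0xd958
+ 0xccb3 = 0xa60c
One's complement: ~0xa60c
Checksum = 0x59f3


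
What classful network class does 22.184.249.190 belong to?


First octet: 22
Binary: 00010110
0xxxxxxx -> Class A (1-126)
Class A, default mask 255.0.0.0 (/8)


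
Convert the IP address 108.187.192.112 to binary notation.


108 = 01101100
187 = 10111011
192 = 11000000
112 = 01110000
Binary: 01101100.10111011.11000000.01110000


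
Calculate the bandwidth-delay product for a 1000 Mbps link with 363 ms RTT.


BDP = bandwidth * RTT
= 1000 Mbps * 363 ms
= 1000 * 1e6 * 363 / 1000 bits
= 363000000 bits
= 45375000 bytes
= 44311.5234 KB
BDP = 363000000 bits (45375000 bytes)


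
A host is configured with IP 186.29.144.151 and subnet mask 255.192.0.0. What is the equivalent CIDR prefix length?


Binary: 11111111.11000000.00000000.00000000
Count leading 1s
Prefix: /10


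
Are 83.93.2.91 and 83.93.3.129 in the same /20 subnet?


Mask: 255.255.240.0
83.93.2.91 AND mask = 83.93.0.0
83.93.3.129 AND mask = 83.93.0.0
Yes, same subnet (83.93.0.0)


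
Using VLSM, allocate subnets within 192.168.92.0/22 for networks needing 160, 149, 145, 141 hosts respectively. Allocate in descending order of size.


160 hosts -> /24 (254 usable): 192.168.92.0/24
149 hosts -> /24 (254 usable): 192.168.93.0/24
145 hosts -> /24 (254 usable): 192.168.94.0/24
141 hosts -> /24 (254 usable): 192.168.95.0/24
Allocation: 192.168.92.0/24 (160 hosts, 254 usable); 192.168.93.0/24 (149 hosts, 254 usable); 192.168.94.0/24 (145 hosts, 254 usable); 192.168.95.0/24 (141 hosts, 254 usable)


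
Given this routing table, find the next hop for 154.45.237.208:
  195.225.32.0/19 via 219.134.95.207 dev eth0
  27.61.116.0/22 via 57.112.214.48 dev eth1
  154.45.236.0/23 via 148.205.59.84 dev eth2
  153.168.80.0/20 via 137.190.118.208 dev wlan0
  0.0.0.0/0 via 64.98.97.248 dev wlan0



Longest prefix match for 154.45.237.208:
  /19 195.225.32.0: no
  /22 27.61.116.0: no
  /23 154.45.236.0: MATCH
  /20 153.168.80.0: no
  /0 0.0.0.0: MATCH
Selected: next-hop 148.205.59.84 via eth2 (matched /23)


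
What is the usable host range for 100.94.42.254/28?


Network: 100.94.42.240
Broadcast: 100.94.42.255
First usable = network + 1
Last usable = broadcast - 1
Range: 100.94.42.241 to 100.94.42.254


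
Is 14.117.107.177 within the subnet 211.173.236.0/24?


Subnet network: 211.173.236.0
Test IP AND mask: 14.117.107.0
No, 14.117.107.177 is not in 211.173.236.0/24


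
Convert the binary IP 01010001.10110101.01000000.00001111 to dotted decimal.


01010001 = 81
10110101 = 181
01000000 = 64
00001111 = 15
IP: 81.181.64.15


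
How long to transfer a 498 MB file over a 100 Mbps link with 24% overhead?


Effective throughput = 100 * (1 - 24/100) = 76 Mbps
File size in Mb = 498 * 8 = 3984 Mb
Time = 3984 / 76
Time = 52.4211 seconds


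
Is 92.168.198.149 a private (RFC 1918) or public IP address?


RFC 1918 private ranges:
  10.0.0.0/8 (10.0.0.0 - 10.255.255.255)
  172.16.0.0/12 (172.16.0.0 - 172.31.255.255)
  192.168.0.0/16 (192.168.0.0 - 192.168.255.255)
Public (not in any RFC 1918 range)


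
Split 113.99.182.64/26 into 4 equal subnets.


New prefix = 26 + 2 = 28
Each subnet has 16 addresses
  113.99.182.64/28
  113.99.182.80/28
  113.99.182.96/28
  113.99.182.112/28
Subnets: 113.99.182.64/28, 113.99.182.80/28, 113.99.182.96/28, 113.99.182.112/28


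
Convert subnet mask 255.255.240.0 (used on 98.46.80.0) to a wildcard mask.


Subnet mask: 255.255.240.0
Wildcard = 255.255.255.255 - subnet mask
255 - 255 = 0
255 - 255 = 0
255 - 240 = 15
255 - 0 = 255
Wildcard: 0.0.15.255


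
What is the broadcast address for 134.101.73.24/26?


Network: 134.101.73.0/26
Host bits = 6
Set all host bits to 1:
Broadcast: 134.101.73.63


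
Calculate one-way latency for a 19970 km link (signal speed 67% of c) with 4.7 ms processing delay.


Speed = 0.67 * 3e5 km/s = 201000 km/s
Propagation delay = 19970 / 201000 = 0.0994 s = 99.3532 ms
Processing delay = 4.7 ms
Total one-way latency = 104.0532 ms


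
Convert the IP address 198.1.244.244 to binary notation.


198 = 11000110
1 = 00000001
244 = 11110100
244 = 11110100
Binary: 11000110.00000001.11110100.11110100


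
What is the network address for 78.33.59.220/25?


IP:   01001110.00100001.00111011.11011100
Mask: 11111111.11111111.11111111.10000000
AND operation:
Net:  01001110.00100001.00111011.10000000
Network: 78.33.59.128/25


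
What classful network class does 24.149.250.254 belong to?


First octet: 24
Binary: 00011000
0xxxxxxx -> Class A (1-126)
Class A, default mask 255.0.0.0 (/8)


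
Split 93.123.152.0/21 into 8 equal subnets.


New prefix = 21 + 3 = 24
Each subnet has 256 addresses
  93.123.152.0/24
  93.123.153.0/24
  93.123.154.0/24
  93.123.155.0/24
  93.123.156.0/24
  93.123.157.0/24
  93.123.158.0/24
  93.123.159.0/24
Subnets: 93.123.152.0/24, 93.123.153.0/24, 93.123.154.0/24, 93.123.155.0/24, 93.123.156.0/24, 93.123.157.0/24, 93.123.158.0/24, 93.123.159.0/24


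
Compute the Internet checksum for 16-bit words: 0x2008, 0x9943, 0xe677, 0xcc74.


Sum all words (with carry folding):
+ 0x2008 = 0x2008
+ 0x9943 = 0xb94b
+ 0xe677 = 0x9fc3
+ 0xcc74 = 0x6c38
One's complement: ~0x6c38
Checksum = 0x93c7


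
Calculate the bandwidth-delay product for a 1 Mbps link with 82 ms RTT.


BDP = bandwidth * RTT
= 1 Mbps * 82 ms
= 1 * 1e6 * 82 / 1000 bits
= 82000 bits
= 10250 bytes
= 10.0098 KB
BDP = 82000 bits (10250 bytes)


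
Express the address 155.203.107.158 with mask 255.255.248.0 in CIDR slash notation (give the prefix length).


Binary: 11111111.11111111.11111000.00000000
Count leading 1s
Prefix: /21


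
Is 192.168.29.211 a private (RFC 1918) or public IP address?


RFC 1918 private ranges:
  10.0.0.0/8 (10.0.0.0 - 10.255.255.255)
  172.16.0.0/12 (172.16.0.0 - 172.31.255.255)
  192.168.0.0/16 (192.168.0.0 - 192.168.255.255)
Private (in 192.168.0.0/16)


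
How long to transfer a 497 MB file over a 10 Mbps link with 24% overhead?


Effective throughput = 10 * (1 - 24/100) = 7.6 Mbps
File size in Mb = 497 * 8 = 3976 Mb
Time = 3976 / 7.6
Time = 523.1579 seconds


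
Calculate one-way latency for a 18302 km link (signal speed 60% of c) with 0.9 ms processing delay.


Speed = 0.6 * 3e5 km/s = 180000 km/s
Propagation delay = 18302 / 180000 = 0.1017 s = 101.6778 ms
Processing delay = 0.9 ms
Total one-way latency = 102.5778 ms


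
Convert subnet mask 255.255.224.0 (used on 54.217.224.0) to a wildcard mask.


Subnet mask: 255.255.224.0
Wildcard = 255.255.255.255 - subnet mask
255 - 255 = 0
255 - 255 = 0
255 - 224 = 31
255 - 0 = 255
Wildcard: 0.0.31.255


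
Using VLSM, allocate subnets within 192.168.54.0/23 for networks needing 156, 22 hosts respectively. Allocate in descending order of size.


156 hosts -> /24 (254 usable): 192.168.54.0/24
22 hosts -> /27 (30 usable): 192.168.55.0/27
Allocation: 192.168.54.0/24 (156 hosts, 254 usable); 192.168.55.0/27 (22 hosts, 30 usable)


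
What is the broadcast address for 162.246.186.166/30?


Network: 162.246.186.164/30
Host bits = 2
Set all host bits to 1:
Broadcast: 162.246.186.167


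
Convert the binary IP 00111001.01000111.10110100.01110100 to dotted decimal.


00111001 = 57
01000111 = 71
10110100 = 180
01110100 = 116
IP: 57.71.180.116


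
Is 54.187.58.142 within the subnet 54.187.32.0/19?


Subnet network: 54.187.32.0
Test IP AND mask: 54.187.32.0
Yes, 54.187.58.142 is in 54.187.32.0/19


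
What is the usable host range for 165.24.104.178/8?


Network: 165.0.0.0
Broadcast: 165.255.255.255
First usable = network + 1
Last usable = broadcast - 1
Range: 165.0.0.1 to 165.255.255.254


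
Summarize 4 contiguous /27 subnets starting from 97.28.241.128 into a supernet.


Original prefix: /27
Number of subnets: 4 = 2^2
New prefix = 27 - 2 = 25
Supernet: 97.28.241.128/25


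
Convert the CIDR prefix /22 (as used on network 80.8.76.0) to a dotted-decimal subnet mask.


/22 means 22 network bits, 10 host bits
Binary: 11111111111111111111110000000000
Mask: 255.255.252.0


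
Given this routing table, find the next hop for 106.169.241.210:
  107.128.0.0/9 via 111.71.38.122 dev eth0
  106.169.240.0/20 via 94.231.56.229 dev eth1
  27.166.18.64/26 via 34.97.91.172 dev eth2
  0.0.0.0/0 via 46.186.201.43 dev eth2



Longest prefix match for 106.169.241.210:
  /9 107.128.0.0: no
  /20 106.169.240.0: MATCH
  /26 27.166.18.64: no
  /0 0.0.0.0: MATCH
Selected: next-hop 94.231.56.229 via eth1 (matched /20)


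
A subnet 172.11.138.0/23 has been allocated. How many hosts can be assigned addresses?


Host bits = 32 - 23 = 9
Total addresses = 2^9 = 512
Usable = total - 2 (network and broadcast)
Usable hosts: 510


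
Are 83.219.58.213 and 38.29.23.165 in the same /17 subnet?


Mask: 255.255.128.0
83.219.58.213 AND mask = 83.219.0.0
38.29.23.165 AND mask = 38.29.0.0
No, different subnets (83.219.0.0 vs 38.29.0.0)


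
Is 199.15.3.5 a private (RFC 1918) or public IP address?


RFC 1918 private ranges:
  10.0.0.0/8 (10.0.0.0 - 10.255.255.255)
  172.16.0.0/12 (172.16.0.0 - 172.31.255.255)
  192.168.0.0/16 (192.168.0.0 - 192.168.255.255)
Public (not in any RFC 1918 range)


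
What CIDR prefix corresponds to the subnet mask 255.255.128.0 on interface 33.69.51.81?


Binary: 11111111.11111111.10000000.00000000
Count leading 1s
Prefix: /17


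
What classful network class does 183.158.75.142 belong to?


First octet: 183
Binary: 10110111
10xxxxxx -> Class B (128-191)
Class B, default mask 255.255.0.0 (/16)


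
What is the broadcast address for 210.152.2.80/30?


Network: 210.152.2.80/30
Host bits = 2
Set all host bits to 1:
Broadcast: 210.152.2.83


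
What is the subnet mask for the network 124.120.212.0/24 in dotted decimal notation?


/24 means 24 network bits, 8 host bits
Binary: 11111111111111111111111100000000
Mask: 255.255.255.0


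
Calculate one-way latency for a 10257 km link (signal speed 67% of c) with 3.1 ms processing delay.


Speed = 0.67 * 3e5 km/s = 201000 km/s
Propagation delay = 10257 / 201000 = 0.051 s = 51.0299 ms
Processing delay = 3.1 ms
Total one-way latency = 54.1299 ms


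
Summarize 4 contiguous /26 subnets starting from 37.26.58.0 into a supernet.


Original prefix: /26
Number of subnets: 4 = 2^2
New prefix = 26 - 2 = 24
Supernet: 37.26.58.0/24


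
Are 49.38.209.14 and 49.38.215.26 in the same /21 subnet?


Mask: 255.255.248.0
49.38.209.14 AND mask = 49.38.208.0
49.38.215.26 AND mask = 49.38.208.0
Yes, same subnet (49.38.208.0)


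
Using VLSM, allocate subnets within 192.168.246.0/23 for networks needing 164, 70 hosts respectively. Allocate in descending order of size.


164 hosts -> /24 (254 usable): 192.168.246.0/24
70 hosts -> /25 (126 usable): 192.168.247.0/25
Allocation: 192.168.246.0/24 (164 hosts, 254 usable); 192.168.247.0/25 (70 hosts, 126 usable)


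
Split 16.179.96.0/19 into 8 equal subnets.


New prefix = 19 + 3 = 22
Each subnet has 1024 addresses
  16.179.96.0/22
  16.179.100.0/22
  16.179.104.0/22
  16.179.108.0/22
  16.179.112.0/22
  16.179.116.0/22
  16.179.120.0/22
  16.179.124.0/22
Subnets: 16.179.96.0/22, 16.179.100.0/22, 16.179.104.0/22, 16.179.108.0/22, 16.179.112.0/22, 16.179.116.0/22, 16.179.120.0/22, 16.179.124.0/22


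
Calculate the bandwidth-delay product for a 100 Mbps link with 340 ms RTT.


BDP = bandwidth * RTT
= 100 Mbps * 340 ms
= 100 * 1e6 * 340 / 1000 bits
= 34000000 bits
= 4250000 bytes
= 4150.3906 KB
BDP = 34000000 bits (4250000 bytes)


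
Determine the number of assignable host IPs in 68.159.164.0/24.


Host bits = 32 - 24 = 8
Total addresses = 2^8 = 256
Usable = total - 2 (network and broadcast)
Usable hosts: 254


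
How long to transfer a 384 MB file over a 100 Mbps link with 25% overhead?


Effective throughput = 100 * (1 - 25/100) = 75 Mbps
File size in Mb = 384 * 8 = 3072 Mb
Time = 3072 / 75
Time = 40.96 seconds


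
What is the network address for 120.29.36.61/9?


IP:   01111000.00011101.00100100.00111101
Mask: 11111111.10000000.00000000.00000000
AND operation:
Net:  01111000.00000000.00000000.00000000
Network: 120.0.0.0/9


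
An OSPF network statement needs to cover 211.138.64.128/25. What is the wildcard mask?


Subnet mask: 255.255.255.128
Wildcard = 255.255.255.255 - subnet mask
255 - 255 = 0
255 - 255 = 0
255 - 255 = 0
255 - 128 = 127
Wildcard: 0.0.0.127


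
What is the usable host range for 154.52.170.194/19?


Network: 154.52.160.0
Broadcast: 154.52.191.255
First usable = network + 1
Last usable = broadcast - 1
Range: 154.52.160.1 to 154.52.191.254


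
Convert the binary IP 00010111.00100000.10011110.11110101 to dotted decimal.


00010111 = 23
00100000 = 32
10011110 = 158
11110101 = 245
IP: 23.32.158.245


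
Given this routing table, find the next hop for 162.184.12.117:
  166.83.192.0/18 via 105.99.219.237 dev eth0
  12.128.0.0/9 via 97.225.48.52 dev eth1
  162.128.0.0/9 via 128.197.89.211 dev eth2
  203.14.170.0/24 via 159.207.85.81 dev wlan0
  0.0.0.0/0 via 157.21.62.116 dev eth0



Longest prefix match for 162.184.12.117:
  /18 166.83.192.0: no
  /9 12.128.0.0: no
  /9 162.128.0.0: MATCH
  /24 203.14.170.0: no
  /0 0.0.0.0: MATCH
Selected: next-hop 128.197.89.211 via eth2 (matched /9)


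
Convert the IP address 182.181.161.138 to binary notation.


182 = 10110110
181 = 10110101
161 = 10100001
138 = 10001010
Binary: 10110110.10110101.10100001.10001010


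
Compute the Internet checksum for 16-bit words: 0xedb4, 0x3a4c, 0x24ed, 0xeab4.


Sum all words (with carry folding):
+ 0xedb4 = 0xedb4
+ 0x3a4c = 0x2801
+ 0x24ed = 0x4cee
+ 0xeab4 = 0x37a3
One's complement: ~0x37a3
Checksum = 0xc85c


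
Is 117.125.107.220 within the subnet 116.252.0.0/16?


Subnet network: 116.252.0.0
Test IP AND mask: 117.125.0.0
No, 117.125.107.220 is not in 116.252.0.0/16


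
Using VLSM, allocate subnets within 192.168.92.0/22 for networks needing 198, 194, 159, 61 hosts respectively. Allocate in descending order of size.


198 hosts -> /24 (254 usable): 192.168.92.0/24
194 hosts -> /24 (254 usable): 192.168.93.0/24
159 hosts -> /24 (254 usable): 192.168.94.0/24
61 hosts -> /26 (62 usable): 192.168.95.0/26
Allocation: 192.168.92.0/24 (198 hosts, 254 usable); 192.168.93.0/24 (194 hosts, 254 usable); 192.168.94.0/24 (159 hosts, 254 usable); 192.168.95.0/26 (61 hosts, 62 usable)


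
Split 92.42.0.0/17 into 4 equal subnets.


New prefix = 17 + 2 = 19
Each subnet has 8192 addresses
  92.42.0.0/19
  92.42.32.0/19
  92.42.64.0/19
  92.42.96.0/19
Subnets: 92.42.0.0/19, 92.42.32.0/19, 92.42.64.0/19, 92.42.96.0/19


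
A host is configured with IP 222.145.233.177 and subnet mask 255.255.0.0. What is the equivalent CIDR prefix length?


Binary: 11111111.11111111.00000000.00000000
Count leading 1s
Prefix: /16


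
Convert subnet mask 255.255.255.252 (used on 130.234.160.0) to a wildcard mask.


Subnet mask: 255.255.255.252
Wildcard = 255.255.255.255 - subnet mask
255 - 255 = 0
255 - 255 = 0
255 - 255 = 0
255 - 252 = 3
Wildcard: 0.0.0.3


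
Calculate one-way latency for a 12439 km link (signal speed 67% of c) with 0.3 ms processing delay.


Speed = 0.67 * 3e5 km/s = 201000 km/s
Propagation delay = 12439 / 201000 = 0.0619 s = 61.8856 ms
Processing delay = 0.3 ms
Total one-way latency = 62.1856 ms


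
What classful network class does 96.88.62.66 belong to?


First octet: 96
Binary: 01100000
0xxxxxxx -> Class A (1-126)
Class A, default mask 255.0.0.0 (/8)


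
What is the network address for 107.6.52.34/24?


IP:   01101011.00000110.00110100.00100010
Mask: 11111111.11111111.11111111.00000000
AND operation:
Net:  01101011.00000110.00110100.00000000
Network: 107.6.52.0/24


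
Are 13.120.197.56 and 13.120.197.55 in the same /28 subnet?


Mask: 255.255.255.240
13.120.197.56 AND mask = 13.120.197.48
13.120.197.55 AND mask = 13.120.197.48
Yes, same subnet (13.120.197.48)


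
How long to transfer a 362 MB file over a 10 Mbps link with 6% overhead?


Effective throughput = 10 * (1 - 6/100) = 9.4 Mbps
File size in Mb = 362 * 8 = 2896 Mb
Time = 2896 / 9.4
Time = 308.0851 seconds


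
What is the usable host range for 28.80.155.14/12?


Network: 28.80.0.0
Broadcast: 28.95.255.255
First usable = network + 1
Last usable = broadcast - 1
Range: 28.80.0.1 to 28.95.255.254


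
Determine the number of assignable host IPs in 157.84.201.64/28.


Host bits = 32 - 28 = 4
Total addresses = 2^4 = 16
Usable = total - 2 (network and broadcast)
Usable hosts: 14


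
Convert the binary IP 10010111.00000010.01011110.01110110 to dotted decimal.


10010111 = 151
00000010 = 2
01011110 = 94
01110110 = 118
IP: 151.2.94.118


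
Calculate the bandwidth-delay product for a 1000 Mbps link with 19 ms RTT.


BDP = bandwidth * RTT
= 1000 Mbps * 19 ms
= 1000 * 1e6 * 19 / 1000 bits
= 19000000 bits
= 2375000 bytes
= 2319.3359 KB
BDP = 19000000 bits (2375000 bytes)


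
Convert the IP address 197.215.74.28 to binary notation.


197 = 11000101
215 = 11010111
74 = 01001010
28 = 00011100
Binary: 11000101.11010111.01001010.00011100


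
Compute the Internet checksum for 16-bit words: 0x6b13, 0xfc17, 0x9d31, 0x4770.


Sum all words (with carry folding):
+ 0x6b13 = 0x6b13
+ 0xfc17 = 0x672b
+ 0x9d31 = 0x045d
+ 0x4770 = 0x4bcd
One's complement: ~0x4bcd
Checksum = 0xb432


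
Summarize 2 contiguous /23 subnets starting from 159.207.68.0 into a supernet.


Original prefix: /23
Number of subnets: 2 = 2^1
New prefix = 23 - 1 = 22
Supernet: 159.207.68.0/22


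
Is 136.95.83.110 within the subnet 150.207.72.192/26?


Subnet network: 150.207.72.192
Test IP AND mask: 136.95.83.64
No, 136.95.83.110 is not in 150.207.72.192/26


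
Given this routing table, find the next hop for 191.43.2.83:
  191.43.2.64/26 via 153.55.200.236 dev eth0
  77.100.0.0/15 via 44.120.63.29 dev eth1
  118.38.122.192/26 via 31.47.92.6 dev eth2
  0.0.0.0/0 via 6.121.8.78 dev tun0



Longest prefix match for 191.43.2.83:
  /26 191.43.2.64: MATCH
  /15 77.100.0.0: no
  /26 118.38.122.192: no
  /0 0.0.0.0: MATCH
Selected: next-hop 153.55.200.236 via eth0 (matched /26)


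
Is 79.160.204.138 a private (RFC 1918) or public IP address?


RFC 1918 private ranges:
  10.0.0.0/8 (10.0.0.0 - 10.255.255.255)
  172.16.0.0/12 (172.16.0.0 - 172.31.255.255)
  192.168.0.0/16 (192.168.0.0 - 192.168.255.255)
Public (not in any RFC 1918 range)


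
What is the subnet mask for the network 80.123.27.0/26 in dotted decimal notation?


/26 means 26 network bits, 6 host bits
Binary: 11111111111111111111111111000000
Mask: 255.255.255.192


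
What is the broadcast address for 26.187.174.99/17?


Network: 26.187.128.0/17
Host bits = 15
Set all host bits to 1:
Broadcast: 26.187.255.255


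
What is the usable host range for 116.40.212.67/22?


Network: 116.40.212.0
Broadcast: 116.40.215.255
First usable = network + 1
Last usable = broadcast - 1
Range: 116.40.212.1 to 116.40.215.254


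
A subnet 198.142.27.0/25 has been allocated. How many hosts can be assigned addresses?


Host bits = 32 - 25 = 7
Total addresses = 2^7 = 128
Usable = total - 2 (network and broadcast)
Usable hosts: 126


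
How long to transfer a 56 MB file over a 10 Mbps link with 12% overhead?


Effective throughput = 10 * (1 - 12/100) = 8.8 Mbps
File size in Mb = 56 * 8 = 448 Mb
Time = 448 / 8.8
Time = 50.9091 seconds


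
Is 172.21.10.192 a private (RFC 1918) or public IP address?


RFC 1918 private ranges:
  10.0.0.0/8 (10.0.0.0 - 10.255.255.255)
  172.16.0.0/12 (172.16.0.0 - 172.31.255.255)
  192.168.0.0/16 (192.168.0.0 - 192.168.255.255)
Private (in 172.16.0.0/12)


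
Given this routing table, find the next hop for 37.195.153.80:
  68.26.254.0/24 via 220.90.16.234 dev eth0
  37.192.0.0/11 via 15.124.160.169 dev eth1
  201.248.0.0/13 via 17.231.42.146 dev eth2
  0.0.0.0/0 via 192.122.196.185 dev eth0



Longest prefix match for 37.195.153.80:
  /24 68.26.254.0: no
  /11 37.192.0.0: MATCH
  /13 201.248.0.0: no
  /0 0.0.0.0: MATCH
Selected: next-hop 15.124.160.169 via eth1 (matched /11)


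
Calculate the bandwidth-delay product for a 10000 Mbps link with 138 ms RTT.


BDP = bandwidth * RTT
= 10000 Mbps * 138 ms
= 10000 * 1e6 * 138 / 1000 bits
= 1380000000 bits
= 172500000 bytes
= 168457.0312 KB
BDP = 1380000000 bits (172500000 bytes)


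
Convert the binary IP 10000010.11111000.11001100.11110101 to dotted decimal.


10000010 = 130
11111000 = 248
11001100 = 204
11110101 = 245
IP: 130.248.204.245


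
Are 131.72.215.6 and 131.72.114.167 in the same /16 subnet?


Mask: 255.255.0.0
131.72.215.6 AND mask = 131.72.0.0
131.72.114.167 AND mask = 131.72.0.0
Yes, same subnet (131.72.0.0)


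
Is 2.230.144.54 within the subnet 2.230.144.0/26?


Subnet network: 2.230.144.0
Test IP AND mask: 2.230.144.0
Yes, 2.230.144.54 is in 2.230.144.0/26


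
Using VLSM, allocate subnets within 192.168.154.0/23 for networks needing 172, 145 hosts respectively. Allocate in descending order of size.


172 hosts -> /24 (254 usable): 192.168.154.0/24
145 hosts -> /24 (254 usable): 192.168.155.0/24
Allocation: 192.168.154.0/24 (172 hosts, 254 usable); 192.168.155.0/24 (145 hosts, 254 usable)


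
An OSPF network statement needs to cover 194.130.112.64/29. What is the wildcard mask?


Subnet mask: 255.255.255.248
Wildcard = 255.255.255.255 - subnet mask
255 - 255 = 0
255 - 255 = 0
255 - 255 = 0
255 - 248 = 7
Wildcard: 0.0.0.7


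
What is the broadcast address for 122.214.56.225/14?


Network: 122.212.0.0/14
Host bits = 18
Set all host bits to 1:
Broadcast: 122.215.255.255


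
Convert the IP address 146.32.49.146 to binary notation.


146 = 10010010
32 = 00100000
49 = 00110001
146 = 10010010
Binary: 10010010.00100000.00110001.10010010


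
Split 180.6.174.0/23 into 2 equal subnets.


New prefix = 23 + 1 = 24
Each subnet has 256 addresses
  180.6.174.0/24
  180.6.175.0/24
Subnets: 180.6.174.0/24, 180.6.175.0/24


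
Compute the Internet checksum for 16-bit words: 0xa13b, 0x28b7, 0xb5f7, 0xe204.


Sum all words (with carry folding):
+ 0xa13b = 0xa13b
+ 0x28b7 = 0xc9f2
+ 0xb5f7 = 0x7fea
+ 0xe204 = 0x61ef
One's complement: ~0x61ef
Checksum = 0x9e10


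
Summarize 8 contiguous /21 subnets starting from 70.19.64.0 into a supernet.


Original prefix: /21
Number of subnets: 8 = 2^3
New prefix = 21 - 3 = 18
Supernet: 70.19.64.0/18


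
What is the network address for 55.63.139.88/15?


IP:   00110111.00111111.10001011.01011000
Mask: 11111111.11111110.00000000.00000000
AND operation:
Net:  00110111.00111110.00000000.00000000
Network: 55.62.0.0/15


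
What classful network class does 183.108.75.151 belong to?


First octet: 183
Binary: 10110111
10xxxxxx -> Class B (128-191)
Class B, default mask 255.255.0.0 (/16)


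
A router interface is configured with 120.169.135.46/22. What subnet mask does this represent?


/22 means 22 network bits, 10 host bits
Binary: 11111111111111111111110000000000
Mask: 255.255.252.0


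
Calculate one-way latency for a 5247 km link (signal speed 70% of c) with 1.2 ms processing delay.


Speed = 0.7 * 3e5 km/s = 210000 km/s
Propagation delay = 5247 / 210000 = 0.025 s = 24.9857 ms
Processing delay = 1.2 ms
Total one-way latency = 26.1857 ms


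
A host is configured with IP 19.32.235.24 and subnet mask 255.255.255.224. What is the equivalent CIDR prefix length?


Binary: 11111111.11111111.11111111.11100000
Count leading 1s
Prefix: /27


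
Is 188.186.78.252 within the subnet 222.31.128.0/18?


Subnet network: 222.31.128.0
Test IP AND mask: 188.186.64.0
No, 188.186.78.252 is not in 222.31.128.0/18


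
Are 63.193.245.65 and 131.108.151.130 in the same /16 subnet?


Mask: 255.255.0.0
63.193.245.65 AND mask = 63.193.0.0
131.108.151.130 AND mask = 131.108.0.0
No, different subnets (63.193.0.0 vs 131.108.0.0)


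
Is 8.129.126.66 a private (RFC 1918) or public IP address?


RFC 1918 private ranges:
  10.0.0.0/8 (10.0.0.0 - 10.255.255.255)
  172.16.0.0/12 (172.16.0.0 - 172.31.255.255)
  192.168.0.0/16 (192.168.0.0 - 192.168.255.255)
Public (not in any RFC 1918 range)


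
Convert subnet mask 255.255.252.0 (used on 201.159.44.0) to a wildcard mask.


Subnet mask: 255.255.252.0
Wildcard = 255.255.255.255 - subnet mask
255 - 255 = 0
255 - 255 = 0
255 - 252 = 3
255 - 0 = 255
Wildcard: 0.0.3.255


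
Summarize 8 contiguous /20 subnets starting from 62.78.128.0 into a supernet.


Original prefix: /20
Number of subnets: 8 = 2^3
New prefix = 20 - 3 = 17
Supernet: 62.78.128.0/17


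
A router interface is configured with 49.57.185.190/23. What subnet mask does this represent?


/23 means 23 network bits, 9 host bits
Binary: 11111111111111111111111000000000
Mask: 255.255.254.0


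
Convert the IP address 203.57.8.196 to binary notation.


203 = 11001011
57 = 00111001
8 = 00001000
196 = 11000100
Binary: 11001011.00111001.00001000.11000100


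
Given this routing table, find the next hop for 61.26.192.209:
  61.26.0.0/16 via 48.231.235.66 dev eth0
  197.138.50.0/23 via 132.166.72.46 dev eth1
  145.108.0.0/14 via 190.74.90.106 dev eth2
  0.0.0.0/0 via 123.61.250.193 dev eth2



Longest prefix match for 61.26.192.209:
  /16 61.26.0.0: MATCH
  /23 197.138.50.0: no
  /14 145.108.0.0: no
  /0 0.0.0.0: MATCH
Selected: next-hop 48.231.235.66 via eth0 (matched /16)


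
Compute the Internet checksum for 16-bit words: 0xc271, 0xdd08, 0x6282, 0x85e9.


Sum all words (with carry folding):
+ 0xc271 = 0xc271
+ 0xdd08 = 0x9f7a
+ 0x6282 = 0x01fd
+ 0x85e9 = 0x87e6
One's complement: ~0x87e6
Checksum = 0x7819


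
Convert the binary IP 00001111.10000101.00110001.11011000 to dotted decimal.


00001111 = 15
10000101 = 133
00110001 = 49
11011000 = 216
IP: 15.133.49.216


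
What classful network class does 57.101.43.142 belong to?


First octet: 57
Binary: 00111001
0xxxxxxx -> Class A (1-126)
Class A, default mask 255.0.0.0 (/8)


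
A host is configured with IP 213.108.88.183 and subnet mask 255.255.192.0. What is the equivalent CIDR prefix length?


Binary: 11111111.11111111.11000000.00000000
Count leading 1s
Prefix: /18


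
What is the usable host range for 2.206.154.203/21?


Network: 2.206.152.0
Broadcast: 2.206.159.255
First usable = network + 1
Last usable = broadcast - 1
Range: 2.206.152.1 to 2.206.159.254


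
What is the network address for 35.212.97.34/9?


IP:   00100011.11010100.01100001.00100010
Mask: 11111111.10000000.00000000.00000000
AND operation:
Net:  00100011.10000000.00000000.00000000
Network: 35.128.0.0/9


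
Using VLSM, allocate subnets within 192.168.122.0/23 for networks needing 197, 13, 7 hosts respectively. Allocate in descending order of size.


197 hosts -> /24 (254 usable): 192.168.122.0/24
13 hosts -> /28 (14 usable): 192.168.123.0/28
7 hosts -> /28 (14 usable): 192.168.123.16/28
Allocation: 192.168.122.0/24 (197 hosts, 254 usable); 192.168.123.0/28 (13 hosts, 14 usable); 192.168.123.16/28 (7 hosts, 14 usable)


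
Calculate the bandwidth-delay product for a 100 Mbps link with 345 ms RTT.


BDP = bandwidth * RTT
= 100 Mbps * 345 ms
= 100 * 1e6 * 345 / 1000 bits
= 34500000 bits
= 4312500 bytes
= 4211.4258 KB
BDP = 34500000 bits (4312500 bytes)


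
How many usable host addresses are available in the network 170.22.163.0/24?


Host bits = 32 - 24 = 8
Total addresses = 2^8 = 256
Usable = total - 2 (network and broadcast)
Usable hosts: 254


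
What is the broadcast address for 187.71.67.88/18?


Network: 187.71.64.0/18
Host bits = 14
Set all host bits to 1:
Broadcast: 187.71.127.255


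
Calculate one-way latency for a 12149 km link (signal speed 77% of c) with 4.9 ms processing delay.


Speed = 0.77 * 3e5 km/s = 231000 km/s
Propagation delay = 12149 / 231000 = 0.0526 s = 52.5931 ms
Processing delay = 4.9 ms
Total one-way latency = 57.4931 ms


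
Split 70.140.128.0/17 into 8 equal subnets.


New prefix = 17 + 3 = 20
Each subnet has 4096 addresses
  70.140.128.0/20
  70.140.144.0/20
  70.140.160.0/20
  70.140.176.0/20
  70.140.192.0/20
  70.140.208.0/20
  70.140.224.0/20
  70.140.240.0/20
Subnets: 70.140.128.0/20, 70.140.144.0/20, 70.140.160.0/20, 70.140.176.0/20, 70.140.192.0/20, 70.140.208.0/20, 70.140.224.0/20, 70.140.240.0/20


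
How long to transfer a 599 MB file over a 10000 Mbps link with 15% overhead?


Effective throughput = 10000 * (1 - 15/100) = 8500 Mbps
File size in Mb = 599 * 8 = 4792 Mb
Time = 4792 / 8500
Time = 0.5638 seconds


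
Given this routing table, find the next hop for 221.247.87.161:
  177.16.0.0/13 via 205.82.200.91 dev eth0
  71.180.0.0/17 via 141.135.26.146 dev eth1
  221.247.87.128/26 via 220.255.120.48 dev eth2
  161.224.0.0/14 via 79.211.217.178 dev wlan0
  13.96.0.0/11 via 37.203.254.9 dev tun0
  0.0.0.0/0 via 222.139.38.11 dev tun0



Longest prefix match for 221.247.87.161:
  /13 177.16.0.0: no
  /17 71.180.0.0: no
  /26 221.247.87.128: MATCH
  /14 161.224.0.0: no
  /11 13.96.0.0: no
  /0 0.0.0.0: MATCH
Selected: next-hop 220.255.120.48 via eth2 (matched /26)


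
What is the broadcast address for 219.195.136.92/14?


Network: 219.192.0.0/14
Host bits = 18
Set all host bits to 1:
Broadcast: 219.195.255.255


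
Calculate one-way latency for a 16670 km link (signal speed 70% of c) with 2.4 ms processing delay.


Speed = 0.7 * 3e5 km/s = 210000 km/s
Propagation delay = 16670 / 210000 = 0.0794 s = 79.381 ms
Processing delay = 2.4 ms
Total one-way latency = 81.781 ms


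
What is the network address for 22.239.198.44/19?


IP:   00010110.11101111.11000110.00101100
Mask: 11111111.11111111.11100000.00000000
AND operation:
Net:  00010110.11101111.11000000.00000000
Network: 22.239.192.0/19


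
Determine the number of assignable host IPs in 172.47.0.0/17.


Host bits = 32 - 17 = 15
Total addresses = 2^15 = 32768
Usable = total - 2 (network and broadcast)
Usable hosts: 32766


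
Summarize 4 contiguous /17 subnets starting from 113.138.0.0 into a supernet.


Original prefix: /17
Number of subnets: 4 = 2^2
New prefix = 17 - 2 = 15
Supernet: 113.138.0.0/15


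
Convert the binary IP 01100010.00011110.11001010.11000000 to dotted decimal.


01100010 = 98
00011110 = 30
11001010 = 202
11000000 = 192
IP: 98.30.202.192
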